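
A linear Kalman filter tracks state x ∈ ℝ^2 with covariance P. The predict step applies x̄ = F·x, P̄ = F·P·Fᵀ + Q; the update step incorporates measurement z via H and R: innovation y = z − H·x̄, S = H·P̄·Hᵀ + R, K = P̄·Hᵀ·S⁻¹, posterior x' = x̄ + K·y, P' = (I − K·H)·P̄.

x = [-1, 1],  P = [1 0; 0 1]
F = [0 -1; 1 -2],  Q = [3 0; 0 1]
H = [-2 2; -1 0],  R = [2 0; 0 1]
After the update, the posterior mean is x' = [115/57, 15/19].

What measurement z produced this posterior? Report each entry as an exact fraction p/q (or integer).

z = [-2, -3]

x̄ = F·x = [-1, -3]
P̄ = F·P·Fᵀ + Q = [4 2; 2 6]
S = H·P̄·Hᵀ + R = [26 4; 4 5]
K = P̄·Hᵀ·S⁻¹ = [-2/57 -44/57; 8/19 -14/19]
x' − x̄ = [172/57, 72/19] = K·y
y = (KᵀK)⁻¹·Kᵀ·(x' − x̄) = [2, -4]
z = y + H·x̄ = [2, -4] + [-4, 1] = [-2, -3]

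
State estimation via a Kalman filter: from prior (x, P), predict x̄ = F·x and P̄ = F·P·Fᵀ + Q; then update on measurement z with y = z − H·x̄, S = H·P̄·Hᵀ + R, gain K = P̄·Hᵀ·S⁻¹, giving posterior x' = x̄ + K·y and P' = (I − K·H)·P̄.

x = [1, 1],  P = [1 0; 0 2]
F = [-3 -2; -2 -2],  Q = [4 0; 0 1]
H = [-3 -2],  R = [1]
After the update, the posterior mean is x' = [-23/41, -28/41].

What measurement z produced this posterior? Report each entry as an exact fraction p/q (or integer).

x̄ = F·x = [-5, -4]
P̄ = F·P·Fᵀ + Q = [21 14; 14 13]
S = H·P̄·Hᵀ + R = [410]
K = P̄·Hᵀ·S⁻¹ = [-91/410; -34/205]
x' − x̄ = [182/41, 136/41] = K·y
y = (KᵀK)⁻¹·Kᵀ·(x' − x̄) = [-20]
z = y + H·x̄ = [-20] + [23] = [3]

z = [3]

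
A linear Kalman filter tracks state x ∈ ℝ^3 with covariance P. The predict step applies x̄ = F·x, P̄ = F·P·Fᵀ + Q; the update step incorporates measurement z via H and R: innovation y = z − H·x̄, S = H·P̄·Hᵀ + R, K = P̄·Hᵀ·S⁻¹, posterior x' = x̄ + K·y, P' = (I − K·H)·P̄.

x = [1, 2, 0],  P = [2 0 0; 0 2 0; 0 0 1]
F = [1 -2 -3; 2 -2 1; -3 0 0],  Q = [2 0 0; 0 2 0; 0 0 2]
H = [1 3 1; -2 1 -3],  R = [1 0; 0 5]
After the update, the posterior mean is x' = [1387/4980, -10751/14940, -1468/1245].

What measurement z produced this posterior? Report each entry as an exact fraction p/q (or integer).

x̄ = F·x = [-3, -2, -3]
P̄ = F·P·Fᵀ + Q = [21 9 -6; 9 19 -12; -6 -12 20]
S = H·P̄·Hᵀ + R = [183 36; 36 252]
K = P̄·Hᵀ·S⁻¹ = [103/415 -473/4980; 341/1245 1609/14940; -94/1245 -283/1245]
x' − x̄ = [16327/4980, 19129/14940, 2267/1245] = K·y
y = (KᵀK)⁻¹·Kᵀ·(x' − x̄) = [9, -11]
z = y + H·x̄ = [9, -11] + [-12, 13] = [-3, 2]

z = [-3, 2]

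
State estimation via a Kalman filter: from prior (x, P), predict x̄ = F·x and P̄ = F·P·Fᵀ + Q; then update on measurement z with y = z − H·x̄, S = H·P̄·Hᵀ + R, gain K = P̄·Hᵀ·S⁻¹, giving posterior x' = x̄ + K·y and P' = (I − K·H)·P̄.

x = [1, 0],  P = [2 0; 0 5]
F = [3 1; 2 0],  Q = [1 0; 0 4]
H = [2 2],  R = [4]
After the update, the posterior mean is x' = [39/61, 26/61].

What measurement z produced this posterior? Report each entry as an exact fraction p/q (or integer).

z = [2]

x̄ = F·x = [3, 2]
P̄ = F·P·Fᵀ + Q = [24 12; 12 12]
S = H·P̄·Hᵀ + R = [244]
K = P̄·Hᵀ·S⁻¹ = [18/61; 12/61]
x' − x̄ = [-144/61, -96/61] = K·y
y = (KᵀK)⁻¹·Kᵀ·(x' − x̄) = [-8]
z = y + H·x̄ = [-8] + [10] = [2]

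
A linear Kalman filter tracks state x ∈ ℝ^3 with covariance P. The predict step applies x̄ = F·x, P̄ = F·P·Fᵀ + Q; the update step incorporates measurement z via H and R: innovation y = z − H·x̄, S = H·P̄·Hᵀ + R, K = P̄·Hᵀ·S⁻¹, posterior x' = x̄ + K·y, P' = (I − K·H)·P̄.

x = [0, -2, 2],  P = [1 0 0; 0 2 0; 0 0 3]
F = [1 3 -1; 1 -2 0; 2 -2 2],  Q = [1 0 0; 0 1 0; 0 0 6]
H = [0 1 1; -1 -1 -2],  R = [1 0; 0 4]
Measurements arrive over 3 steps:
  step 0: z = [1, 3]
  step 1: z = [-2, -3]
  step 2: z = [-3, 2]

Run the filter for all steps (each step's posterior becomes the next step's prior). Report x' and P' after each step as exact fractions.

step 0: x̄ = F·x = [-8, 4, 8]
step 0: P̄ = F·P·Fᵀ + Q = [23 -11 -16; -11 10 10; -16 10 30]
step 0: y = z − H·x̄ = [-11, 15]
step 0: S = H·P̄·Hᵀ + R = [61 -73; -73 111]
step 0: K = P̄·Hᵀ·S⁻¹ = [-1537/1442 -751/1442; 119/206 43/206; 249/721 -187/721]
step 0: x' = x̄ + K·y = [-421/103, 80/103, 32/103]
step 0: P' = (I − K·H)·P̄ = [6687/1442 87/206 -1073/721; 87/206 497/206 -189/103; -1073/721 -189/103 1572/721]
step 1: x̄ = F·x = [-213/103, -581/103, -938/103]
step 1: P̄ = F·P·Fᵀ + Q = [33203/721 -8362/721 -16260/721; -8362/721 19609/1442 14964/721; -16260/721 14964/721 30510/721]
step 1: y = z − H·x̄ = [1313/103, -2979/103]
step 1: S = H·P̄·Hᵀ + R = [141927/1442 -26027/206; -26027/206 41721/206]
step 1: K = P̄·Hᵀ·S⁻¹ = [-8032943/5725744 -4710125/5725744; 2105695/5725744 83533/5725744; 1664001/2862872 -132861/2862872]
step 1: x' = x̄ + K·y = [2748331/715718, -983889/715718, -127121/357859]
step 1: P' = (I − K·H)·P̄ = [39519841/5725744 4613455/5725744 -6323199/2862872; 4613455/5725744 9158977/5725744 -3526641/2862872; -6323199/2862872 -3526641/2862872 2595321/1431436]
step 2: x̄ = F·x = [25453/357859, 4716109/715718, 3477978/357859]
step 2: P̄ = F·P·Fᵀ + Q = [14584430/357859 -3070183/1431436 -2165574/357859; -3070183/1431436 63427673/5725744 11364399/715718; -2165574/357859 11364399/715718 11808894/357859]
step 2: y = z − H·x̄ = [-13819219/715718, 20110363/715718]
step 2: S = H·P̄·Hᵀ + R = [439926105/5725744 -667127941/5725744; -667127941/5725744 1275953313/5725744]
step 2: K = P̄·Hᵀ·S⁻¹ = [-28141596427/20305742186 -17129062399/20305742186; 7249469555/20305742186 82719485/20305742186; 5890159659/10152871093 -374923713/10152871093]
step 2: x' = x̄ + K·y = [31756156372/10152871093, -1924218106/10152871093, -25588756524/10152871093]
step 2: P' = (I − K·H)·P̄ = [142858598237/20305742186 18059155787/20305742186 -23100376107/10152871093; 18059155787/20305742186 32888972837/20305742186 -12819751641/10152871093; -23100376107/10152871093 -12819751641/10152871093 18709911300/10152871093]

step 0: x' = [-421/103, 80/103, 32/103], P' = [6687/1442 87/206 -1073/721; 87/206 497/206 -189/103; -1073/721 -189/103 1572/721]
step 1: x' = [2748331/715718, -983889/715718, -127121/357859], P' = [39519841/5725744 4613455/5725744 -6323199/2862872; 4613455/5725744 9158977/5725744 -3526641/2862872; -6323199/2862872 -3526641/2862872 2595321/1431436]
step 2: x' = [31756156372/10152871093, -1924218106/10152871093, -25588756524/10152871093], P' = [142858598237/20305742186 18059155787/20305742186 -23100376107/10152871093; 18059155787/20305742186 32888972837/20305742186 -12819751641/10152871093; -23100376107/10152871093 -12819751641/10152871093 18709911300/10152871093]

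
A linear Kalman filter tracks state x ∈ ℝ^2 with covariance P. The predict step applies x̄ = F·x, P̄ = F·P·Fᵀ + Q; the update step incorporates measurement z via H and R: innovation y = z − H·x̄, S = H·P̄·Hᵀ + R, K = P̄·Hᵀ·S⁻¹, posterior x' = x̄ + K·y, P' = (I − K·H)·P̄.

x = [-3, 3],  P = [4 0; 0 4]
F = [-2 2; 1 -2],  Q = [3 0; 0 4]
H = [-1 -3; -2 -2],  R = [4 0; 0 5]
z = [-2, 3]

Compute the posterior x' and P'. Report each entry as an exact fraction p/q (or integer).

x' = [-8893/4955, 4893/4955]
P' = [16804/4955 -8664/4955; -8664/4955 6024/4955]

x̄ = F·x = [12, -9]
P̄ = F·P·Fᵀ + Q = [35 -24; -24 24]
y = z − H·x̄ = [-17, 9]
S = H·P̄·Hᵀ + R = [111 22; 22 49]
K = P̄·Hᵀ·S⁻¹ = [2297/4955 -3256/4955; -2352/4955 1056/4955]
x' = x̄ + K·y = [-8893/4955, 4893/4955]
P' = (I − K·H)·P̄ = [16804/4955 -8664/4955; -8664/4955 6024/4955]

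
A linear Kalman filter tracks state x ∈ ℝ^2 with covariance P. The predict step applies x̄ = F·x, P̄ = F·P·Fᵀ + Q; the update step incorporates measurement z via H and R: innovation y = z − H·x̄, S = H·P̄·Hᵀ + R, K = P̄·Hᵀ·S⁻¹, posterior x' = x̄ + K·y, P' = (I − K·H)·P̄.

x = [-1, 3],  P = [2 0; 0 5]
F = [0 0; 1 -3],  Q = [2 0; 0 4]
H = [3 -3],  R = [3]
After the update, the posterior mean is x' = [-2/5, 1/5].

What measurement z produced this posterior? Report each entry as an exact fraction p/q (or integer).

z = [-2]

x̄ = F·x = [0, -10]
P̄ = F·P·Fᵀ + Q = [2 0; 0 51]
S = H·P̄·Hᵀ + R = [480]
K = P̄·Hᵀ·S⁻¹ = [1/80; -51/160]
x' − x̄ = [-2/5, 51/5] = K·y
y = (KᵀK)⁻¹·Kᵀ·(x' − x̄) = [-32]
z = y + H·x̄ = [-32] + [30] = [-2]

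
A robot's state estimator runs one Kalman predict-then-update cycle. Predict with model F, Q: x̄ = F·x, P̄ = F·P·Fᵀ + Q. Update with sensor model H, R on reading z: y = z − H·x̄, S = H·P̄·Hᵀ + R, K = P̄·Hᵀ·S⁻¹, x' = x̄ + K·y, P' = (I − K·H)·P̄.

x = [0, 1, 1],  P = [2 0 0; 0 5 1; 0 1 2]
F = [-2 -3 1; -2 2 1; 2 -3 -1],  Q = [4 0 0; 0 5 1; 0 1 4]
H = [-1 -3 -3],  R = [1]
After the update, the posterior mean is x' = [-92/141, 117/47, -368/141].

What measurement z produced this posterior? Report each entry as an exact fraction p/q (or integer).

z = [1]

x̄ = F·x = [-2, 3, -4]
P̄ = F·P·Fᵀ + Q = [53 -21 35; -21 39 -44; 35 -44 65]
S = H·P̄·Hᵀ + R = [282]
K = P̄·Hᵀ·S⁻¹ = [-95/282; 6/47; -49/141]
x' − x̄ = [190/141, -24/47, 196/141] = K·y
y = (KᵀK)⁻¹·Kᵀ·(x' − x̄) = [-4]
z = y + H·x̄ = [-4] + [5] = [1]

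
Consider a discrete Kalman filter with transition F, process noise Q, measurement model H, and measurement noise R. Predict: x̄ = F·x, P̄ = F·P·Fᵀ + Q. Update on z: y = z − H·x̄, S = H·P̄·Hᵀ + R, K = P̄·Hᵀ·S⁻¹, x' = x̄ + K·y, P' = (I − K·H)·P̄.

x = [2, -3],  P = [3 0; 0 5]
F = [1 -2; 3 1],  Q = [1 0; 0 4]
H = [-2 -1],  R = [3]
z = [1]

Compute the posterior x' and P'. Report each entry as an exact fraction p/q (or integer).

x' = [108/131, -287/131]
P' = [935/131 -1729/131; -1729/131 3560/131]

x̄ = F·x = [8, 3]
P̄ = F·P·Fᵀ + Q = [24 -1; -1 36]
y = z − H·x̄ = [20]
S = H·P̄·Hᵀ + R = [131]
K = P̄·Hᵀ·S⁻¹ = [-47/131; -34/131]
x' = x̄ + K·y = [108/131, -287/131]
P' = (I − K·H)·P̄ = [935/131 -1729/131; -1729/131 3560/131]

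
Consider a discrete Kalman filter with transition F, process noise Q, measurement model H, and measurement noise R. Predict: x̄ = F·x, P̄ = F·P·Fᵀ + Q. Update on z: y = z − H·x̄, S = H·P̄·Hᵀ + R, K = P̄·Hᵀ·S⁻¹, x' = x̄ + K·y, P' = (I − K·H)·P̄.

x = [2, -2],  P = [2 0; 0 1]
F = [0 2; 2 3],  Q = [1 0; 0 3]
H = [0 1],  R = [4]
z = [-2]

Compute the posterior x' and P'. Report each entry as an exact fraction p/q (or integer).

x̄ = F·x = [-4, -2]
P̄ = F·P·Fᵀ + Q = [5 6; 6 20]
y = z − H·x̄ = [0]
S = H·P̄·Hᵀ + R = [24]
K = P̄·Hᵀ·S⁻¹ = [1/4; 5/6]
x' = x̄ + K·y = [-4, -2]
P' = (I − K·H)·P̄ = [7/2 1; 1 10/3]

x' = [-4, -2]
P' = [7/2 1; 1 10/3]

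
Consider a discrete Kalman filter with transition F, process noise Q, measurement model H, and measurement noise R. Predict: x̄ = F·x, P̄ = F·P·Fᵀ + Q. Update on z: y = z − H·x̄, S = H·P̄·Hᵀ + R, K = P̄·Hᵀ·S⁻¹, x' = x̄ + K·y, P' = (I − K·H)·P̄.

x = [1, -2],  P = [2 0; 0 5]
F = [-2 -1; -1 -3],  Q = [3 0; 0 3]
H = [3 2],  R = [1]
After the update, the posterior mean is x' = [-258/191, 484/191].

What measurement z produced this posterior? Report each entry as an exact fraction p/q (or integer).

z = [1]

x̄ = F·x = [0, 5]
P̄ = F·P·Fᵀ + Q = [16 19; 19 50]
S = H·P̄·Hᵀ + R = [573]
K = P̄·Hᵀ·S⁻¹ = [86/573; 157/573]
x' − x̄ = [-258/191, -471/191] = K·y
y = (KᵀK)⁻¹·Kᵀ·(x' − x̄) = [-9]
z = y + H·x̄ = [-9] + [10] = [1]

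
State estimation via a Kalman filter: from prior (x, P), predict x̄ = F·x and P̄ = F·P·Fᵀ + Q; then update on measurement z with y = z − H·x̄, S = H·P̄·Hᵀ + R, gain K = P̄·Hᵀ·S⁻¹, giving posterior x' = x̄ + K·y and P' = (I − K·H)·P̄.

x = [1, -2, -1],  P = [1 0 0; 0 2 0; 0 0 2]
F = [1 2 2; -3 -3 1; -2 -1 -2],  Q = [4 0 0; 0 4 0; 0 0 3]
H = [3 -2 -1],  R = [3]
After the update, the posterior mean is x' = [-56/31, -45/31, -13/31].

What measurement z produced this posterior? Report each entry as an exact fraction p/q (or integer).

z = [-2]

x̄ = F·x = [-5, 2, 2]
P̄ = F·P·Fᵀ + Q = [21 -11 -14; -11 33 8; -14 8 17]
S = H·P̄·Hᵀ + R = [589]
K = P̄·Hᵀ·S⁻¹ = [99/589; -107/589; -75/589]
x' − x̄ = [99/31, -107/31, -75/31] = K·y
y = (KᵀK)⁻¹·Kᵀ·(x' − x̄) = [19]
z = y + H·x̄ = [19] + [-21] = [-2]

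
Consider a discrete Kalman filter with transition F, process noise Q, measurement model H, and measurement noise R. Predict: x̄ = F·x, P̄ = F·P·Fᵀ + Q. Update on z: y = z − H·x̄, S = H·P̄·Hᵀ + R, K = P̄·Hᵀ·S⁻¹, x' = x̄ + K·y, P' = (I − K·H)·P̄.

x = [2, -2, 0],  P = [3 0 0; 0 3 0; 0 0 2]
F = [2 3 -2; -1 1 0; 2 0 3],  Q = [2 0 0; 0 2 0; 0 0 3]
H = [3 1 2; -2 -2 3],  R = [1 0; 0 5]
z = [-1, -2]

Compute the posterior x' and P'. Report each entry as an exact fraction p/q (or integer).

x̄ = F·x = [-2, -4, 4]
P̄ = F·P·Fᵀ + Q = [49 3 0; 3 8 -6; 0 -6 33]
y = z − H·x̄ = [1, -26]
S = H·P̄·Hᵀ + R = [576 -130; -130 626]
K = P̄·Hᵀ·S⁻¹ = [20095/85919 -10101/85919; -1035/171838 -11195/171838; 25995/171838 17934/85919]
x' = x̄ + K·y = [110883/85919, -397317/171838, -219221/171838]
P' = (I − K·H)·P̄ = [145277/85919 -246758/85919 -84489/85919; -246758/85919 932079/171838 273717/171838; -84489/85919 273717/171838 64803/85919]

x' = [110883/85919, -397317/171838, -219221/171838]
P' = [145277/85919 -246758/85919 -84489/85919; -246758/85919 932079/171838 273717/171838; -84489/85919 273717/171838 64803/85919]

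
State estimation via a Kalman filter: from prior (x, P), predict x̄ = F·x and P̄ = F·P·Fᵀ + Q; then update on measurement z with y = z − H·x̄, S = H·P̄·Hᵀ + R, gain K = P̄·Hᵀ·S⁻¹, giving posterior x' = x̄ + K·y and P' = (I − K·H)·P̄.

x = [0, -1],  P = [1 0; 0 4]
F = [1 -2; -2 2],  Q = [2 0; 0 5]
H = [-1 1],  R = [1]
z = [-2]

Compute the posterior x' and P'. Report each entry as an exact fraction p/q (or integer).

x' = [88/81, -76/81]
P' = [170/81 133/81; 133/81 176/81]

x̄ = F·x = [2, -2]
P̄ = F·P·Fᵀ + Q = [19 -18; -18 25]
y = z − H·x̄ = [2]
S = H·P̄·Hᵀ + R = [81]
K = P̄·Hᵀ·S⁻¹ = [-37/81; 43/81]
x' = x̄ + K·y = [88/81, -76/81]
P' = (I − K·H)·P̄ = [170/81 133/81; 133/81 176/81]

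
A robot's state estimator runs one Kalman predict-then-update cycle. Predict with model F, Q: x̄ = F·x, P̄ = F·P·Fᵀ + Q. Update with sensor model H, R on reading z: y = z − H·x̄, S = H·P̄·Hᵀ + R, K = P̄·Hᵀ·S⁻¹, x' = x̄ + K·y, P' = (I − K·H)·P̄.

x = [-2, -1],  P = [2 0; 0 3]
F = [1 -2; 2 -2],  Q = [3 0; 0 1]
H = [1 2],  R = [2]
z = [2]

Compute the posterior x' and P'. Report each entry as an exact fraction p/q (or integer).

x' = [294/167, 14/167]
P' = [438/167 -170/167; -170/167 143/167]

x̄ = F·x = [0, -2]
P̄ = F·P·Fᵀ + Q = [17 16; 16 21]
y = z − H·x̄ = [6]
S = H·P̄·Hᵀ + R = [167]
K = P̄·Hᵀ·S⁻¹ = [49/167; 58/167]
x' = x̄ + K·y = [294/167, 14/167]
P' = (I − K·H)·P̄ = [438/167 -170/167; -170/167 143/167]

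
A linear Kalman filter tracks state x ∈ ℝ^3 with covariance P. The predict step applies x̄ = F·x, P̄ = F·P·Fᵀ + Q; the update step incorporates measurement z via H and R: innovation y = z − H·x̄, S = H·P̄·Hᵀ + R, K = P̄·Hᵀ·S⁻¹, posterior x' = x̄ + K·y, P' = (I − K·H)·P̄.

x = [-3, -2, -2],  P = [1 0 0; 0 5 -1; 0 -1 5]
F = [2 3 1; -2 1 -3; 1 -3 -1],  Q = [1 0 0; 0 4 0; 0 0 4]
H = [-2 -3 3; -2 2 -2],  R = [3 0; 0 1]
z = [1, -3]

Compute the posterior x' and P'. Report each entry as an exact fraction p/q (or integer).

x̄ = F·x = [-14, 10, 5]
P̄ = F·P·Fᵀ + Q = [49 4 -42; 4 64 -10; -42 -10 49]
y = z − H·x̄ = [-12, -41]
S = H·P̄·Hᵀ + R = [1948 -510; -510 361]
K = P̄·Hᵀ·S⁻¹ = [-1576/7913 -2358/7913; -5815/221564 38855/110782; 10983/63304 4777/31652]
x' = x̄ + K·y = [4808/7913, -64335/15826, -103495/31652]
P' = (I − K·H)·P̄ = [1653/7913 -708/7913 -1182/7913; -708/7913 981623/110782 277745/31652; -1182/7913 277745/31652 560169/63304]

x' = [4808/7913, -64335/15826, -103495/31652]
P' = [1653/7913 -708/7913 -1182/7913; -708/7913 981623/110782 277745/31652; -1182/7913 277745/31652 560169/63304]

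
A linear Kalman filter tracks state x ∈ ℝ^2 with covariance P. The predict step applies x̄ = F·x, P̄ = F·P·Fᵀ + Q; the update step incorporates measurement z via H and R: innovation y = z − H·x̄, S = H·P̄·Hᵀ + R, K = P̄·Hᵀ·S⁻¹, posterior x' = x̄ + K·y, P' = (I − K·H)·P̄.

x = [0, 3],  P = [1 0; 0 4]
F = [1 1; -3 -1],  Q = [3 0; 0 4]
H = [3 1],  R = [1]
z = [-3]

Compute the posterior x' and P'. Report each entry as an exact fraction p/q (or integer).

x̄ = F·x = [3, -3]
P̄ = F·P·Fᵀ + Q = [8 -7; -7 17]
y = z − H·x̄ = [-9]
S = H·P̄·Hᵀ + R = [48]
K = P̄·Hᵀ·S⁻¹ = [17/48; -1/12]
x' = x̄ + K·y = [-3/16, -9/4]
P' = (I − K·H)·P̄ = [95/48 -67/12; -67/12 50/3]

x' = [-3/16, -9/4]
P' = [95/48 -67/12; -67/12 50/3]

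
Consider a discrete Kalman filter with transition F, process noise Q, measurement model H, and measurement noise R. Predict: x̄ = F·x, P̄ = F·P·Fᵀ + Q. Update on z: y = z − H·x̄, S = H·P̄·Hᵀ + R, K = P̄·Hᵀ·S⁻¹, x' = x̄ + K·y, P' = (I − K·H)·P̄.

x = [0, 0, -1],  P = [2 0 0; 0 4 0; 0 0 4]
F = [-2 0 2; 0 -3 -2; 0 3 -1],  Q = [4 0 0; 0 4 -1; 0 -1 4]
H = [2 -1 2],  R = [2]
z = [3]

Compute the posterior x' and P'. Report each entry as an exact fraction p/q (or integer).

x̄ = F·x = [-2, 2, 1]
P̄ = F·P·Fᵀ + Q = [28 -16 -8; -16 56 -29; -8 -29 44]
y = z − H·x̄ = [7]
S = H·P̄·Hᵀ + R = [462]
K = P̄·Hᵀ·S⁻¹ = [4/33; -73/231; 101/462]
x' = x̄ + K·y = [-38/33, -7/33, 167/66]
P' = (I − K·H)·P̄ = [700/33 56/33 -668/33; 56/33 2278/231 674/231; -668/33 674/231 10127/462]

x' = [-38/33, -7/33, 167/66]
P' = [700/33 56/33 -668/33; 56/33 2278/231 674/231; -668/33 674/231 10127/462]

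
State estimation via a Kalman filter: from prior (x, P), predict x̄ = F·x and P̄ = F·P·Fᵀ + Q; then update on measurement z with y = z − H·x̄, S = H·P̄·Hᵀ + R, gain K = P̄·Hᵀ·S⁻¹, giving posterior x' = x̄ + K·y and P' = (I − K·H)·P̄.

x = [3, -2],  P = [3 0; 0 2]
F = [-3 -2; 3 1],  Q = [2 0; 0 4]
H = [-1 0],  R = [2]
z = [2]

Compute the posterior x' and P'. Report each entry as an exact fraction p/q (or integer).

x̄ = F·x = [-5, 7]
P̄ = F·P·Fᵀ + Q = [37 -31; -31 33]
y = z − H·x̄ = [-3]
S = H·P̄·Hᵀ + R = [39]
K = P̄·Hᵀ·S⁻¹ = [-37/39; 31/39]
x' = x̄ + K·y = [-28/13, 60/13]
P' = (I − K·H)·P̄ = [74/39 -62/39; -62/39 326/39]

x' = [-28/13, 60/13]
P' = [74/39 -62/39; -62/39 326/39]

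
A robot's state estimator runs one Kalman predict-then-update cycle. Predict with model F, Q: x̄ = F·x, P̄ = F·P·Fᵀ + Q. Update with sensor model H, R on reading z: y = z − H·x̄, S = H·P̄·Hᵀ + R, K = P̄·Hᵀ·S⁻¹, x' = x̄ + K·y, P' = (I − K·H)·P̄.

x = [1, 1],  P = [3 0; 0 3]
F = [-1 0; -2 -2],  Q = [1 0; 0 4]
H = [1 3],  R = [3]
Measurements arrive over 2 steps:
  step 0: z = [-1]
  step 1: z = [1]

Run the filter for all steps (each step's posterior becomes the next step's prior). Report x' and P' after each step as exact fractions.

step 0: x' = [-31/295, -20/59], P' = [696/295 -42/59; -42/59 32/59]
step 1: x' = [-1669/17012, 1622/4253], P' = [62553/34024 -2118/4253; -2118/4253 1924/4253]

step 0: x̄ = F·x = [-1, -4]
step 0: P̄ = F·P·Fᵀ + Q = [4 6; 6 28]
step 0: y = z − H·x̄ = [12]
step 0: S = H·P̄·Hᵀ + R = [295]
step 0: K = P̄·Hᵀ·S⁻¹ = [22/295; 18/59]
step 0: x' = x̄ + K·y = [-31/295, -20/59]
step 0: P' = (I − K·H)·P̄ = [696/295 -42/59; -42/59 32/59]
step 1: x̄ = F·x = [31/295, 262/295]
step 1: P̄ = F·P·Fᵀ + Q = [991/295 972/295; 972/295 2924/295]
step 1: y = z − H·x̄ = [-522/295]
step 1: S = H·P̄·Hᵀ + R = [34024/295]
step 1: K = P̄·Hᵀ·S⁻¹ = [3907/34024; 1218/4253]
step 1: x' = x̄ + K·y = [-1669/17012, 1622/4253]
step 1: P' = (I − K·H)·P̄ = [62553/34024 -2118/4253; -2118/4253 1924/4253]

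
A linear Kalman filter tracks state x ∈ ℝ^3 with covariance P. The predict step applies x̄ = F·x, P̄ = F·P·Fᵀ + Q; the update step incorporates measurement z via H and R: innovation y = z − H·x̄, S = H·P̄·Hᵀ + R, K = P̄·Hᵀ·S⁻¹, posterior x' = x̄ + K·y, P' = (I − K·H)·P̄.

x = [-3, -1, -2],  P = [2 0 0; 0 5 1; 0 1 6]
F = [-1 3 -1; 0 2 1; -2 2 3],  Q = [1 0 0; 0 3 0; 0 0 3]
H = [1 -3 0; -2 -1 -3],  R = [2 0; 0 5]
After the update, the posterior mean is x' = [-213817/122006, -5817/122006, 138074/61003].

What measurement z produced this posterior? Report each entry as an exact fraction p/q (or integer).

x̄ = F·x = [2, -4, -2]
P̄ = F·P·Fᵀ + Q = [48 25 23; 25 33 46; 23 46 97]
S = H·P̄·Hᵀ + R = [197 473; 473 1755]
K = P̄·Hᵀ·S⁻¹ = [42485/122006 -24659/122006; -25337/122006 -8535/122006; -10333/61003 -10528/61003]
x' − x̄ = [-457829/122006, 482207/122006, 260080/61003] = K·y
y = (KᵀK)⁻¹·Kᵀ·(x' − x̄) = [-16, -9]
z = y + H·x̄ = [-16, -9] + [14, 6] = [-2, -3]

z = [-2, -3]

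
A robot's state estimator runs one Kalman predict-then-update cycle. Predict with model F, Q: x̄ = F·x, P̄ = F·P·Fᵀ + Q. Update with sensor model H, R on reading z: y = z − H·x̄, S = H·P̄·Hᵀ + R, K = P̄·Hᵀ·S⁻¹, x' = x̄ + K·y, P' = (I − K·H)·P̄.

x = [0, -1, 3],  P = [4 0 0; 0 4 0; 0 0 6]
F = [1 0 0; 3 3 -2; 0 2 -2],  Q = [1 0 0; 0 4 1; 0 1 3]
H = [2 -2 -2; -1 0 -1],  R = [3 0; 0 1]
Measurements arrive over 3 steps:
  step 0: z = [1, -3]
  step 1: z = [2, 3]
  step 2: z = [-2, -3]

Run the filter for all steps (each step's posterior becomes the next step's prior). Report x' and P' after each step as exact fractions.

step 0: x̄ = F·x = [0, -9, -8]
step 0: P̄ = F·P·Fᵀ + Q = [5 12 0; 12 100 49; 0 49 43]
step 0: y = z − H·x̄ = [-33, -11]
step 0: S = H·P̄·Hᵀ + R = [891 198; 198 49]
step 0: K = P̄·Hᵀ·S⁻¹ = [304/4455 -17/45; -1348/4455 -1/45; -502/4455 -19/45]
step 0: x' = x̄ + K·y = [257/135, 166/135, 49/135]
step 0: P' = (I − K·H)·P̄ = [18116/4455 34093/4455 -16433/4455; 34093/4455 70109/4455 -33994/4455; -16433/4455 -33994/4455 18314/4455]
step 1: x̄ = F·x = [257/135, 1171/135, 26/15]
step 1: P̄ = F·P·Fᵀ + Q = [22571/4455 189493/4455 11228/495; 189493/4455 2103899/4455 126829/495; 11228/495 126829/495 7889/55]
step 1: y = z − H·x̄ = [2566/135, 896/135]
step 1: S = H·P̄·Hᵀ + R = [17882609/4455 3894784/4455; 3894784/4455 868139/4455]
step 1: K = P̄·Hᵀ·S⁻¹ = [1212684/26580463 -9225595/26580463; -27397598/79741389 663034/79741389; -7532836/79741389 -34181995/79741389]
step 1: x' = x̄ + K·y = [12420689/26580463, 175325989/79741389, -231828442/79741389]
step 1: P' = (I − K·H)·P̄ = [24553864/26580463 38063107/26580463 -15328269/26580463; 38063107/26580463 270138073/79741389 -114852355/79741389; -15328269/26580463 -114852355/79741389 80166802/79741389]
step 2: x̄ = F·x = [12420689/26580463, 1101421052/79741389, 814308862/79741389]
step 2: P̄ = F·P·Fᵀ + Q = [51134327/26580463 218507451/26580463 106782752/26580463; 218507451/26580463 7719283471/79741389 4130805353/79741389; 106782752/26580463 4130805353/79741389 2559262507/79741389]
step 2: y = z − H·x̄ = [1199150972/26580463, 612346762/79741389]
step 2: S = H·P̄·Hᵀ + R = [22402165985/26580463 4794791488/26580463; 4794791488/26580463 3433103389/79741389]
step 2: K = P̄·Hᵀ·S⁻¹ = [14639604456/298673342291 -102553980459/298673342291; -100523432686/298673342291 4782321722/298673342291; -29023978920/298673342291 -128912863877/298673342291]
step 2: x' = x̄ + K·y = [12488821415/298673342291, -372890042720/298673342291, 750683902632/298673342291]
step 2: P' = (I − K·H)·P̄ = [267282871816/298673342291 410052356489/298673342291 -164728891357/298673342291; 410052356489/298673342291 975672183729/298673342291 -414834678211/298673342291; -164728891357/298673342291 -414834678211/298673342291 293641755234/298673342291]

step 0: x' = [257/135, 166/135, 49/135], P' = [18116/4455 34093/4455 -16433/4455; 34093/4455 70109/4455 -33994/4455; -16433/4455 -33994/4455 18314/4455]
step 1: x' = [12420689/26580463, 175325989/79741389, -231828442/79741389], P' = [24553864/26580463 38063107/26580463 -15328269/26580463; 38063107/26580463 270138073/79741389 -114852355/79741389; -15328269/26580463 -114852355/79741389 80166802/79741389]
step 2: x' = [12488821415/298673342291, -372890042720/298673342291, 750683902632/298673342291], P' = [267282871816/298673342291 410052356489/298673342291 -164728891357/298673342291; 410052356489/298673342291 975672183729/298673342291 -414834678211/298673342291; -164728891357/298673342291 -414834678211/298673342291 293641755234/298673342291]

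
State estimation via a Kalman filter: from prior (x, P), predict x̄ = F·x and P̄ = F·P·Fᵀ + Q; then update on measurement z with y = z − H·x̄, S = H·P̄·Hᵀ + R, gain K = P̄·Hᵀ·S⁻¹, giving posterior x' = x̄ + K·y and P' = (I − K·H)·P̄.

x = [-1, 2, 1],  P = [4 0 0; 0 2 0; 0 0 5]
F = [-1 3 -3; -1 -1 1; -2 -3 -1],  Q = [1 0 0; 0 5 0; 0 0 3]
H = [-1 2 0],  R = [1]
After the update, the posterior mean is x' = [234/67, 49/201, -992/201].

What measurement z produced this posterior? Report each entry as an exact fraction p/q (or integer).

x̄ = F·x = [4, 0, -5]
P̄ = F·P·Fᵀ + Q = [68 -17 5; -17 16 9; 5 9 42]
S = H·P̄·Hᵀ + R = [201]
K = P̄·Hᵀ·S⁻¹ = [-34/67; 49/201; 13/201]
x' − x̄ = [-34/67, 49/201, 13/201] = K·y
y = (KᵀK)⁻¹·Kᵀ·(x' − x̄) = [1]
z = y + H·x̄ = [1] + [-4] = [-3]

z = [-3]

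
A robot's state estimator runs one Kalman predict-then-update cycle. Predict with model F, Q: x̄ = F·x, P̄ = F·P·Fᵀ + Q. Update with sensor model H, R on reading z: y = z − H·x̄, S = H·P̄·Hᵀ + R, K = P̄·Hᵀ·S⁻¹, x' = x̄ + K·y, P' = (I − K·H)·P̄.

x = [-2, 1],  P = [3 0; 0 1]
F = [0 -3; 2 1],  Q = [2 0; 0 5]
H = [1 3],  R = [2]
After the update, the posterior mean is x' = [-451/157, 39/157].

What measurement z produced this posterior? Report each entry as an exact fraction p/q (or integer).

x̄ = F·x = [-3, -3]
P̄ = F·P·Fᵀ + Q = [11 -3; -3 18]
S = H·P̄·Hᵀ + R = [157]
K = P̄·Hᵀ·S⁻¹ = [2/157; 51/157]
x' − x̄ = [20/157, 510/157] = K·y
y = (KᵀK)⁻¹·Kᵀ·(x' − x̄) = [10]
z = y + H·x̄ = [10] + [-12] = [-2]

z = [-2]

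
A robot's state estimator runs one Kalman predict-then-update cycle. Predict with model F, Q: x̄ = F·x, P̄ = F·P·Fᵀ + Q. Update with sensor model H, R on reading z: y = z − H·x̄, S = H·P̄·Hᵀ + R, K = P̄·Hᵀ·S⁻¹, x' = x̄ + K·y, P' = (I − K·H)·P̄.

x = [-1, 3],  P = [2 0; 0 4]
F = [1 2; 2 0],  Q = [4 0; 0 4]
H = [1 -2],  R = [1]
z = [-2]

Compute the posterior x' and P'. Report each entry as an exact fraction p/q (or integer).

x' = [11/5, 2]
P' = [1014/55 100/11; 100/11 52/11]

x̄ = F·x = [5, -2]
P̄ = F·P·Fᵀ + Q = [22 4; 4 12]
y = z − H·x̄ = [-11]
S = H·P̄·Hᵀ + R = [55]
K = P̄·Hᵀ·S⁻¹ = [14/55; -4/11]
x' = x̄ + K·y = [11/5, 2]
P' = (I − K·H)·P̄ = [1014/55 100/11; 100/11 52/11]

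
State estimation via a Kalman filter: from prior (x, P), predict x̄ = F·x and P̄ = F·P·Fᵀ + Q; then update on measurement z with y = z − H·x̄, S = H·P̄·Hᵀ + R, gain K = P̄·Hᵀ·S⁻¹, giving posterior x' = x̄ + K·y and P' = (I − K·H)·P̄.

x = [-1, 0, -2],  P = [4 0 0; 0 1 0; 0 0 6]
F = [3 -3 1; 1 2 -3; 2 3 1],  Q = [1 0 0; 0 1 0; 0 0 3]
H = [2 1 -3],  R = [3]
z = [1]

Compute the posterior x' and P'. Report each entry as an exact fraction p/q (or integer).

x̄ = F·x = [-5, 5, -4]
P̄ = F·P·Fᵀ + Q = [52 -12 21; -12 63 -4; 21 -4 34]
y = z − H·x̄ = [-6]
S = H·P̄·Hᵀ + R = [304]
K = P̄·Hᵀ·S⁻¹ = [29/304; 51/304; -4/19]
x' = x̄ + K·y = [-847/152, 607/152, -52/19]
P' = (I − K·H)·P̄ = [14967/304 -5127/304 515/19; -5127/304 16551/304 128/19; 515/19 128/19 390/19]

x' = [-847/152, 607/152, -52/19]
P' = [14967/304 -5127/304 515/19; -5127/304 16551/304 128/19; 515/19 128/19 390/19]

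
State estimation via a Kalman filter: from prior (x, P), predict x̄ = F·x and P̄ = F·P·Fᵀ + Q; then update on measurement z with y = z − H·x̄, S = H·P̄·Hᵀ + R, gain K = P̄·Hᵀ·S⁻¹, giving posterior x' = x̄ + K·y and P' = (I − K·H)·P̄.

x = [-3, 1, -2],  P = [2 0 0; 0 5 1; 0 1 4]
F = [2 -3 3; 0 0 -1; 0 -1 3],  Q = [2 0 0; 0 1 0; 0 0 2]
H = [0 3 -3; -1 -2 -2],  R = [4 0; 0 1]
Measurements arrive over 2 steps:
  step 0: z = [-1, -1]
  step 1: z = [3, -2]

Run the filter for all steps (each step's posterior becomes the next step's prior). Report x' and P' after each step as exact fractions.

step 0: x̄ = F·x = [-15, 2, -7]
step 0: P̄ = F·P·Fᵀ + Q = [73 -9 39; -9 5 -11; 39 -11 37]
step 0: y = z − H·x̄ = [-28, -26]
step 0: S = H·P̄·Hᵀ + R = [580 336; 336 274]
step 0: K = P̄·Hᵀ·S⁻¹ = [654/5753 -7189/11506; 762/5753 -987/11506; -1110/5753 -1099/11506]
step 0: x' = x̄ + K·y = [-11150/5753, 3001/5753, 5096/5753]
step 0: P' = (I − K·H)·P̄ = [72153/11506 -15369/11506 -17113/11506; -15369/11506 5105/11506 3073/11506; -17113/11506 3073/11506 6033/11506]
step 1: x̄ = F·x = [-16015/5753, -5096/5753, 1117/523]
step 1: P̄ = F·P·Fᵀ + Q = [167812/5753 12673/5753 -1782/523; 12673/5753 17539/11506 -683/523; -1782/523 -683/523 2908/523]
step 1: y = z − H·x̄ = [69408/5753, -13139/5753]
step 1: S = H·P̄·Hᵀ + R = [1050127/11506 42486/5753; 42486/5753 248775/5753]
step 1: K = P̄·Hᵀ·S⁻¹ = [3549282/14927587 -9844062/14927587; 1482963/14927587 -1164488/14927587; -3271766/14927587 -3606760/44782761]
step 1: x' = x̄ + K·y = [23748373/14927587, 7328128/14927587, -14535929/44782761]
step 1: P' = (I − K·H)·P̄ = [112260782/14927587 -23237992/14927587 -27970368/14927587; -23237992/14927587 7089262/14927587 5111978/14927587; -27970368/14927587 5111978/14927587 28422998/44782761]

step 0: x' = [-11150/5753, 3001/5753, 5096/5753], P' = [72153/11506 -15369/11506 -17113/11506; -15369/11506 5105/11506 3073/11506; -17113/11506 3073/11506 6033/11506]
step 1: x' = [23748373/14927587, 7328128/14927587, -14535929/44782761], P' = [112260782/14927587 -23237992/14927587 -27970368/14927587; -23237992/14927587 7089262/14927587 5111978/14927587; -27970368/14927587 5111978/14927587 28422998/44782761]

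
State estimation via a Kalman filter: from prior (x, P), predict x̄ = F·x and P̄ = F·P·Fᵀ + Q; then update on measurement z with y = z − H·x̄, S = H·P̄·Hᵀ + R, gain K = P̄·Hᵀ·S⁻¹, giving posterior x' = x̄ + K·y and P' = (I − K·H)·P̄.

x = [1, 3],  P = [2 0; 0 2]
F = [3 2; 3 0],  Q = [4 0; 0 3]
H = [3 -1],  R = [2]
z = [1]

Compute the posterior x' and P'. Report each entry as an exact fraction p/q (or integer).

x' = [9/185, -204/185]
P' = [366/185 954/185; 954/185 2796/185]

x̄ = F·x = [9, 3]
P̄ = F·P·Fᵀ + Q = [30 18; 18 21]
y = z − H·x̄ = [-23]
S = H·P̄·Hᵀ + R = [185]
K = P̄·Hᵀ·S⁻¹ = [72/185; 33/185]
x' = x̄ + K·y = [9/185, -204/185]
P' = (I − K·H)·P̄ = [366/185 954/185; 954/185 2796/185]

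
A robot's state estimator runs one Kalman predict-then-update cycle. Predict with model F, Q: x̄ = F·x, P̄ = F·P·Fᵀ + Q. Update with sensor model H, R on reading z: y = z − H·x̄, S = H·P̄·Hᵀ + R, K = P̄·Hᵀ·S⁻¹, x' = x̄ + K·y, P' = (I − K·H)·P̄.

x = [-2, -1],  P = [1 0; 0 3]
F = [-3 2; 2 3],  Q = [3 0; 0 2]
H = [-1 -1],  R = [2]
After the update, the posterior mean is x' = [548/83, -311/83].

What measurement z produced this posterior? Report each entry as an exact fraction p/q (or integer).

z = [-3]

x̄ = F·x = [4, -7]
P̄ = F·P·Fᵀ + Q = [24 12; 12 33]
S = H·P̄·Hᵀ + R = [83]
K = P̄·Hᵀ·S⁻¹ = [-36/83; -45/83]
x' − x̄ = [216/83, 270/83] = K·y
y = (KᵀK)⁻¹·Kᵀ·(x' − x̄) = [-6]
z = y + H·x̄ = [-6] + [3] = [-3]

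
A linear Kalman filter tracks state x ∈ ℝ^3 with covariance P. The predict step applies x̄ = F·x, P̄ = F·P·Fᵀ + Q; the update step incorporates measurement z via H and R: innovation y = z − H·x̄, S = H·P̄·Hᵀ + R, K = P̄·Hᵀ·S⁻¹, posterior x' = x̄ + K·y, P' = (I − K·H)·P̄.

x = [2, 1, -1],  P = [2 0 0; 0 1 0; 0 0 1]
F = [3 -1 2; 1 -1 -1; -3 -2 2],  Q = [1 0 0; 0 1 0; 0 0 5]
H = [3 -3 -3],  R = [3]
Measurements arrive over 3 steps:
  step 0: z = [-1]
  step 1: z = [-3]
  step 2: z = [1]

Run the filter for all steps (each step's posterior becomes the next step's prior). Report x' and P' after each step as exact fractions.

step 0: x̄ = F·x = [3, 2, -10]
step 0: P̄ = F·P·Fᵀ + Q = [24 5 -12; 5 5 -6; -12 -6 31]
step 0: y = z − H·x̄ = [-34]
step 0: S = H·P̄·Hᵀ + R = [561]
step 0: K = P̄·Hᵀ·S⁻¹ = [31/187; 6/187; -37/187]
step 0: x' = x̄ + K·y = [-29/11, 10/11, -36/11]
step 0: P' = (I − K·H)·P̄ = [1605/187 377/187 1197/187; 377/187 827/187 -456/187; 1197/187 -456/187 1690/187]
step 1: x̄ = F·x = [-169/11, -3/11, -5/11]
step 1: P̄ = F·P·Fᵀ + Q = [36145/187 13/187 -4426/187; 13/187 249/187 -179/187; -4426/187 -179/187 19256/187]
step 1: y = z − H·x̄ = [450/11]
step 1: S = H·P̄·Hᵀ + R = [577623/187]
step 1: K = P̄·Hᵀ·S⁻¹ = [40558/192541; -57/192541; -23503/192541]
step 1: x' = x̄ + K·y = [-1298939/192541, -54843/192541, -1049005/192541]
step 1: P' = (I − K·H)·P̄ = [10826419/192541 50473/192541 10735388/192541; 50473/192541 256326/192541 -205796/192541; 10735388/192541 -205796/192541 10964687/192541]
step 2: x̄ = F·x = [-5939984/192541, -195091/192541, 1908493/192541]
step 2: P̄ = F·P·Fᵀ + Q = [271090388/192541 74725/192541 -51983014/192541; 74725/192541 256659/192541 -168566/192541; -51983014/192541 -168566/192541 16711916/192541]
step 2: y = z − H·x̄ = [23152699/192541]
step 2: S = H·P̄·Hᵀ + R = [3524423304/192541]
step 2: K = P̄·Hᵀ·S⁻¹ = [322998677/1174807768; -1671/146850971; -17131591/293701942]
step 2: x' = x̄ + K·y = [2596599171/1174807768, -148996790/146850971, 851172117/293701942]
step 2: P' = (I − K·H)·P̄ = [28537597817/1174807768 65402336/146850971 6922845113/293701942; 65402336/146850971 195753405/146850971 -130349398/146850971; 6922845113/293701942 -130349398/146850971 3600337750/146850971]

step 0: x' = [-29/11, 10/11, -36/11], P' = [1605/187 377/187 1197/187; 377/187 827/187 -456/187; 1197/187 -456/187 1690/187]
step 1: x' = [-1298939/192541, -54843/192541, -1049005/192541], P' = [10826419/192541 50473/192541 10735388/192541; 50473/192541 256326/192541 -205796/192541; 10735388/192541 -205796/192541 10964687/192541]
step 2: x' = [2596599171/1174807768, -148996790/146850971, 851172117/293701942], P' = [28537597817/1174807768 65402336/146850971 6922845113/293701942; 65402336/146850971 195753405/146850971 -130349398/146850971; 6922845113/293701942 -130349398/146850971 3600337750/146850971]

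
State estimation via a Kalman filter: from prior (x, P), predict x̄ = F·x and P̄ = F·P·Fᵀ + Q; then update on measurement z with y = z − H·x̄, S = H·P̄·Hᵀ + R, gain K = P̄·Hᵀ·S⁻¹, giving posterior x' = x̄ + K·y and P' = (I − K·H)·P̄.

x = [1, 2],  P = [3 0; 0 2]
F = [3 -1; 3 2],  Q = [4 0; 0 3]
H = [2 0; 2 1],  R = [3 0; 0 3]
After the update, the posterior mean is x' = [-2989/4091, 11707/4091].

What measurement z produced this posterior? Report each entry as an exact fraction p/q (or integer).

x̄ = F·x = [1, 7]
P̄ = F·P·Fᵀ + Q = [33 23; 23 38]
S = H·P̄·Hᵀ + R = [135 178; 178 265]
K = P̄·Hᵀ·S⁻¹ = [1648/4091 267/4091; -2762/4091 3152/4091]
x' − x̄ = [-7080/4091, -16930/4091] = K·y
y = (KᵀK)⁻¹·Kᵀ·(x' − x̄) = [-3, -8]
z = y + H·x̄ = [-3, -8] + [2, 9] = [-1, 1]

z = [-1, 1]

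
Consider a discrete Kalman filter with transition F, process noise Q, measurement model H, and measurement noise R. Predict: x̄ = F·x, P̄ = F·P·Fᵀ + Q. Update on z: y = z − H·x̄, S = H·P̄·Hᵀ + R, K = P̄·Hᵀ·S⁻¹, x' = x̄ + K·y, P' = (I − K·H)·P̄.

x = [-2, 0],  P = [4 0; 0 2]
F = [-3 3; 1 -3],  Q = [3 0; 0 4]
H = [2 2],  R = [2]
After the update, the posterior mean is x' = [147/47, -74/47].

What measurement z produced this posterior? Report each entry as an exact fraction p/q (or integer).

z = [3]

x̄ = F·x = [6, -2]
P̄ = F·P·Fᵀ + Q = [57 -30; -30 26]
S = H·P̄·Hᵀ + R = [94]
K = P̄·Hᵀ·S⁻¹ = [27/47; -4/47]
x' − x̄ = [-135/47, 20/47] = K·y
y = (KᵀK)⁻¹·Kᵀ·(x' − x̄) = [-5]
z = y + H·x̄ = [-5] + [8] = [3]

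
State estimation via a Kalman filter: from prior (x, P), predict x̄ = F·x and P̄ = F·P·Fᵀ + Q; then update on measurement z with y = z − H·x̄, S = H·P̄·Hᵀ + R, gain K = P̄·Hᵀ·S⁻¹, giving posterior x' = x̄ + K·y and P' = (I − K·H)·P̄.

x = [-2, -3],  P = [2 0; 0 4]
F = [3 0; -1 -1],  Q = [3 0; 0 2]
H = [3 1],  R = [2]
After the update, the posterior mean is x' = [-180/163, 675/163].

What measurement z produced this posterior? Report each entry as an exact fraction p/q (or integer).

z = [1]

x̄ = F·x = [-6, 5]
P̄ = F·P·Fᵀ + Q = [21 -6; -6 8]
S = H·P̄·Hᵀ + R = [163]
K = P̄·Hᵀ·S⁻¹ = [57/163; -10/163]
x' − x̄ = [798/163, -140/163] = K·y
y = (KᵀK)⁻¹·Kᵀ·(x' − x̄) = [14]
z = y + H·x̄ = [14] + [-13] = [1]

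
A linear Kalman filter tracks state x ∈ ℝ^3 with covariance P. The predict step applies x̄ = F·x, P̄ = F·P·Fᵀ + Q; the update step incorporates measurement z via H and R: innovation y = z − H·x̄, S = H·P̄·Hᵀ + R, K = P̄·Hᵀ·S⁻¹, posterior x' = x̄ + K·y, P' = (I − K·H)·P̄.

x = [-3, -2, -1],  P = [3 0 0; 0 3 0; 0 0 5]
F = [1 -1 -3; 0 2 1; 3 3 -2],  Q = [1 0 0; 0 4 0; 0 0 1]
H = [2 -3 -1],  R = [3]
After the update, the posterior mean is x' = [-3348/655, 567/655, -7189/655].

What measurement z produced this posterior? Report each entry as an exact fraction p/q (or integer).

z = [-2]

x̄ = F·x = [2, -5, -13]
P̄ = F·P·Fᵀ + Q = [52 -21 30; -21 21 8; 30 8 75]
S = H·P̄·Hᵀ + R = [655]
K = P̄·Hᵀ·S⁻¹ = [137/655; -113/655; -39/655]
x' − x̄ = [-4658/655, 3842/655, 1326/655] = K·y
y = (KᵀK)⁻¹·Kᵀ·(x' − x̄) = [-34]
z = y + H·x̄ = [-34] + [32] = [-2]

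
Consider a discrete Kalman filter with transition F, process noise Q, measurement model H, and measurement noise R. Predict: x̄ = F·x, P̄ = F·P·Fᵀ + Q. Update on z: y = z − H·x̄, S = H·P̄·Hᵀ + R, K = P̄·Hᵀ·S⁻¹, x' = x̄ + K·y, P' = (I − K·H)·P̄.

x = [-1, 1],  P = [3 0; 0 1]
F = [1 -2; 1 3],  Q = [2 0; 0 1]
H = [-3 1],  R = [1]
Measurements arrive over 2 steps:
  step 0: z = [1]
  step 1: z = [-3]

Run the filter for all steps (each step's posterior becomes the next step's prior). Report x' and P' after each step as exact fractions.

step 0: x' = [-39/113, 6/113], P' = [117/113 321/113; 321/113 985/113]
step 1: x' = [28284/70957, -127548/70957], P' = [30514/70957 77073/70957; 77073/70957 258656/70957]

step 0: x̄ = F·x = [-3, 2]
step 0: P̄ = F·P·Fᵀ + Q = [9 -3; -3 13]
step 0: y = z − H·x̄ = [-10]
step 0: S = H·P̄·Hᵀ + R = [113]
step 0: K = P̄·Hᵀ·S⁻¹ = [-30/113; 22/113]
step 0: x' = x̄ + K·y = [-39/113, 6/113]
step 0: P' = (I − K·H)·P̄ = [117/113 321/113; 321/113 985/113]
step 1: x̄ = F·x = [-51/113, -21/113]
step 1: P̄ = F·P·Fᵀ + Q = [2999/113 -5472/113; -5472/113 11021/113]
step 1: y = z − H·x̄ = [-471/113]
step 1: S = H·P̄·Hᵀ + R = [70957/113]
step 1: K = P̄·Hᵀ·S⁻¹ = [-14469/70957; 27437/70957]
step 1: x' = x̄ + K·y = [28284/70957, -127548/70957]
step 1: P' = (I − K·H)·P̄ = [30514/70957 77073/70957; 77073/70957 258656/70957]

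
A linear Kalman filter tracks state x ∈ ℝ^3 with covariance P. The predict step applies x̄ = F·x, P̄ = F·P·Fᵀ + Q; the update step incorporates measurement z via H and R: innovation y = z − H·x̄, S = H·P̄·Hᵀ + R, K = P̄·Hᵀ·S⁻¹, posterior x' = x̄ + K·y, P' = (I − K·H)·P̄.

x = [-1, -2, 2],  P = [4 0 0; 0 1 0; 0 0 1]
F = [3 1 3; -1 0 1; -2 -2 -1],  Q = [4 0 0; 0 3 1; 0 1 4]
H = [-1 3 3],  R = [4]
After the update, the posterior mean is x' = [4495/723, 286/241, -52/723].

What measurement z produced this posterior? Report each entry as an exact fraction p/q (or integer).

x̄ = F·x = [1, 3, 4]
P̄ = F·P·Fᵀ + Q = [50 -9 -29; -9 8 8; -29 8 25]
S = H·P̄·Hᵀ + R = [723]
K = P̄·Hᵀ·S⁻¹ = [-164/723; 19/241; 128/723]
x' − x̄ = [3772/723, -437/241, -2944/723] = K·y
y = (KᵀK)⁻¹·Kᵀ·(x' − x̄) = [-23]
z = y + H·x̄ = [-23] + [20] = [-3]

z = [-3]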